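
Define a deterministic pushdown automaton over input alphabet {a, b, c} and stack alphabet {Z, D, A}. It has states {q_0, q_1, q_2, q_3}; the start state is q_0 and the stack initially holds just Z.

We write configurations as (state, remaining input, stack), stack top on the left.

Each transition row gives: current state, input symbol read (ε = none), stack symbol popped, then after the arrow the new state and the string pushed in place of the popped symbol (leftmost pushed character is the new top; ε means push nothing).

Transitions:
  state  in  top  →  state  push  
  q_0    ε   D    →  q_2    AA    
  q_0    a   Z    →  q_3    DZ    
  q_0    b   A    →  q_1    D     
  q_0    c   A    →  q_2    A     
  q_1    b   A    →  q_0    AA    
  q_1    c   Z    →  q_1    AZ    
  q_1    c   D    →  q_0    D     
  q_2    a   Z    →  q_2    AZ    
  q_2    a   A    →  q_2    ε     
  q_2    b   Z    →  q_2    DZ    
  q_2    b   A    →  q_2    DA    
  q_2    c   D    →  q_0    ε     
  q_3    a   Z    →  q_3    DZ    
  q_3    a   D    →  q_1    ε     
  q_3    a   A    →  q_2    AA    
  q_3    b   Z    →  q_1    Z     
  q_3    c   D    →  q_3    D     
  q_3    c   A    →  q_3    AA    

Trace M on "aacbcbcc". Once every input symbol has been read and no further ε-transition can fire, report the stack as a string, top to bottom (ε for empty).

AAZ

(q_0, aacbcbcc, Z) ⊢ (q_3, acbcbcc, DZ) ⊢ (q_1, cbcbcc, Z) ⊢ (q_1, bcbcc, AZ) ⊢ (q_0, cbcc, AAZ) ⊢ (q_2, bcc, AAZ) ⊢ (q_2, cc, DAAZ) ⊢ (q_0, c, AAZ) ⊢ (q_2, ε, AAZ)
All input consumed in state q_2 with stack AAZ.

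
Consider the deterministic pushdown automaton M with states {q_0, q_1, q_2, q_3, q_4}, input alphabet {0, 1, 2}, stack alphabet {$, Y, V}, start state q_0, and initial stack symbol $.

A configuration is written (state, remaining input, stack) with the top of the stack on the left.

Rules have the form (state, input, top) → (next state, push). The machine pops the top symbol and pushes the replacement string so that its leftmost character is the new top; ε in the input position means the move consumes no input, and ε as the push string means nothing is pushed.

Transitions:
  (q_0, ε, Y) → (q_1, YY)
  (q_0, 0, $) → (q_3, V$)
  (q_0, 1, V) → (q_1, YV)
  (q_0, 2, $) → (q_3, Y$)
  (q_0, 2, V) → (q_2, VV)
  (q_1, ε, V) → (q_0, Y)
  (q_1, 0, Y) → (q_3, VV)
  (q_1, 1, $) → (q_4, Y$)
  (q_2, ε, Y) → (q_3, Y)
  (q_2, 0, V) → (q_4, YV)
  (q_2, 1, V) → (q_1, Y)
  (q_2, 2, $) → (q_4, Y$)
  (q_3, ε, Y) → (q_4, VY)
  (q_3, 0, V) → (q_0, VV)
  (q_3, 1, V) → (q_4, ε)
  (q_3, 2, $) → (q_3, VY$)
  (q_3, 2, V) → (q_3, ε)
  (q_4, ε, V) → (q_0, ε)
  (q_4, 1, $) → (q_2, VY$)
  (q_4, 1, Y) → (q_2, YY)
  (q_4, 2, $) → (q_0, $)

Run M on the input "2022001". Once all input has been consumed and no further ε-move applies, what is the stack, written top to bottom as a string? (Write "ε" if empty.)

YVVVY$

(q_0, 2022001, $) ⊢ (q_3, 022001, Y$) ⊢ (q_4, 022001, VY$) ⊢ (q_0, 022001, Y$) ⊢ (q_1, 022001, YY$) ⊢ (q_3, 22001, VVY$) ⊢ (q_3, 2001, VY$) ⊢ (q_3, 001, Y$) ⊢ (q_4, 001, VY$) ⊢ (q_0, 001, Y$) ⊢ (q_1, 001, YY$) ⊢ (q_3, 01, VVY$) ⊢ (q_0, 1, VVVY$) ⊢ (q_1, ε, YVVVY$)
All input consumed in state q_1 with stack YVVVY$.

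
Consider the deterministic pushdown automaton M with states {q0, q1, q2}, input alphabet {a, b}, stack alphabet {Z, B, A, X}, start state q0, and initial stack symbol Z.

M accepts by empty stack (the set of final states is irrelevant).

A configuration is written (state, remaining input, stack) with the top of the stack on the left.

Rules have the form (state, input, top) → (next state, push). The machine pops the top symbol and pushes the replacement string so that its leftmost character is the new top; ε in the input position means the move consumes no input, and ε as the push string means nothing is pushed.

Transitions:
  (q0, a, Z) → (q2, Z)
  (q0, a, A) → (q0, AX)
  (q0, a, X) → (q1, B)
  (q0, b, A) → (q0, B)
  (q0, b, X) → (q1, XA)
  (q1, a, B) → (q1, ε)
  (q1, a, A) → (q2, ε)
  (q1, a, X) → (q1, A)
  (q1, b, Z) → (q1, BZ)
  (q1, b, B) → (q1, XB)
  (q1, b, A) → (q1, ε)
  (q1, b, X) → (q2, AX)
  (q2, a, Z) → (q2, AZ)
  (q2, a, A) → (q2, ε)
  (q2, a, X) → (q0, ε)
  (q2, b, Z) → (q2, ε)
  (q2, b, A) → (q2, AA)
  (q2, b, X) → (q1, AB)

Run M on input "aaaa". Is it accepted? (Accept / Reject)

Reject

(q0, aaaa, Z) ⊢ (q2, aaa, Z) ⊢ (q2, aa, AZ) ⊢ (q2, a, Z) ⊢ (q2, ε, AZ)
All input consumed; stack is AZ, not empty, and no further ε-move applies.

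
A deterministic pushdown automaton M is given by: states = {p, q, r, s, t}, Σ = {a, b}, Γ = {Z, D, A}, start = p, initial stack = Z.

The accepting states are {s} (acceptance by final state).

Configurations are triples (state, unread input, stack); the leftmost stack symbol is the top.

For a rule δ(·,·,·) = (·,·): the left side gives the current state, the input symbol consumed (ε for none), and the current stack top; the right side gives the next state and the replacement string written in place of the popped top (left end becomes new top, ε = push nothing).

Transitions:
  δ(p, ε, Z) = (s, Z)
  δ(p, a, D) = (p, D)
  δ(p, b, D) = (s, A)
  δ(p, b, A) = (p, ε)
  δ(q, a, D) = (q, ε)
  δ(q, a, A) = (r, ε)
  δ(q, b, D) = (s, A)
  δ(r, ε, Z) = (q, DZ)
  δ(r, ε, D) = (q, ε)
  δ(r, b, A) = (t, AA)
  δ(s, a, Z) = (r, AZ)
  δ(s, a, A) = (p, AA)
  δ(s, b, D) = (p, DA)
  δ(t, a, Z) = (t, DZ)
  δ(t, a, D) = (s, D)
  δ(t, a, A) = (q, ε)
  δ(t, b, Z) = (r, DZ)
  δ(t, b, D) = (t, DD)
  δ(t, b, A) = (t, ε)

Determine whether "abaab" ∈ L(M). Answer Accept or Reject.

(p, abaab, Z) ⊢ (s, abaab, Z) ⊢ (r, baab, AZ) ⊢ (t, aab, AAZ) ⊢ (q, ab, AZ) ⊢ (r, b, Z) ⊢ (q, b, DZ) ⊢ (s, ε, AZ)
All input consumed; state s ∈ F.

Accept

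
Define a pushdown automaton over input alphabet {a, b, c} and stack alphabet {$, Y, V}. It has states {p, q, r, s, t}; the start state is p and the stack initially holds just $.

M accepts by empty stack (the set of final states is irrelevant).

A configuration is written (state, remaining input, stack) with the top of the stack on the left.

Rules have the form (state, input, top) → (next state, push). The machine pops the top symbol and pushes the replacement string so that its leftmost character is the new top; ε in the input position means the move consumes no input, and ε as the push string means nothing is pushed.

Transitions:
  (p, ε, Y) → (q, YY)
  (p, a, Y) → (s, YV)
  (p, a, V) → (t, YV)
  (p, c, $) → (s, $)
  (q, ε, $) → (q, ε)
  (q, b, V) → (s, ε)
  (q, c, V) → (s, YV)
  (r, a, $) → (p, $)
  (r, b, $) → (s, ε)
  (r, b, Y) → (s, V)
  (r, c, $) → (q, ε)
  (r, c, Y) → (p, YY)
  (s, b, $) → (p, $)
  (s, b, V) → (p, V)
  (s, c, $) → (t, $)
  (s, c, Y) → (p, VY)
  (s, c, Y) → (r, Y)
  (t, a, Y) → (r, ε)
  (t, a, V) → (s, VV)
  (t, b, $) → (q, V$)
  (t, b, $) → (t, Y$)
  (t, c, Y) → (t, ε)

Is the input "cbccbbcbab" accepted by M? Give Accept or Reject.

Accept

One accepting computation: (p, cbccbbcbab, $) ⊢ (s, bccbbcbab, $) ⊢ (p, ccbbcbab, $) ⊢ (s, cbbcbab, $) ⊢ (t, bbcbab, $) ⊢ (q, bcbab, V$) ⊢ (s, cbab, $) ⊢ (t, bab, $) ⊢ (t, ab, Y$) ⊢ (r, b, $) ⊢ (s, ε, ε)
All input consumed and the stack is empty.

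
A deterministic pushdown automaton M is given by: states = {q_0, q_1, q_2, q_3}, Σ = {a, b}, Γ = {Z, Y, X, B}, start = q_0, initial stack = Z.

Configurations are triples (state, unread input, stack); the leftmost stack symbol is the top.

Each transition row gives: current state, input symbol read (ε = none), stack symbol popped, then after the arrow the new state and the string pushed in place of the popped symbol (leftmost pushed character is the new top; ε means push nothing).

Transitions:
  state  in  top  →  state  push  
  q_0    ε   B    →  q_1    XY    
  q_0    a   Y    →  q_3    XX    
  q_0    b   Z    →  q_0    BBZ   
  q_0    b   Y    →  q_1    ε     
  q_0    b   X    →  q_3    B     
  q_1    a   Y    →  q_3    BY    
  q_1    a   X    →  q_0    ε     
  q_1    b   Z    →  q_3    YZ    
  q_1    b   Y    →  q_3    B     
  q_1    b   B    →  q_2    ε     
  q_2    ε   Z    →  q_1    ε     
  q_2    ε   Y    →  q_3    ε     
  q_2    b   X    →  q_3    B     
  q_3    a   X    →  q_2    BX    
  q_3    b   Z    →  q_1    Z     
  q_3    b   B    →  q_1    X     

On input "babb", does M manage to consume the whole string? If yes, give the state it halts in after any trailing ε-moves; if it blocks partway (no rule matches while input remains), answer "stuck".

(q_0, babb, Z)
  read b, top Z: go to q_0, push BBZ → (q_0, abb, BBZ)
  ε-move, top B: go to q_1, push XY → (q_1, abb, XYBZ)
  read a, top X: go to q_0, push ε → (q_0, bb, YBZ)
  read b, top Y: go to q_1, push ε → (q_1, b, BZ)
  read b, top B: go to q_2, push ε → (q_2, ε, Z)
  ε-move, top Z: go to q_1, push ε → (q_1, ε, ε)
All input consumed; M is in state q_1.

q_1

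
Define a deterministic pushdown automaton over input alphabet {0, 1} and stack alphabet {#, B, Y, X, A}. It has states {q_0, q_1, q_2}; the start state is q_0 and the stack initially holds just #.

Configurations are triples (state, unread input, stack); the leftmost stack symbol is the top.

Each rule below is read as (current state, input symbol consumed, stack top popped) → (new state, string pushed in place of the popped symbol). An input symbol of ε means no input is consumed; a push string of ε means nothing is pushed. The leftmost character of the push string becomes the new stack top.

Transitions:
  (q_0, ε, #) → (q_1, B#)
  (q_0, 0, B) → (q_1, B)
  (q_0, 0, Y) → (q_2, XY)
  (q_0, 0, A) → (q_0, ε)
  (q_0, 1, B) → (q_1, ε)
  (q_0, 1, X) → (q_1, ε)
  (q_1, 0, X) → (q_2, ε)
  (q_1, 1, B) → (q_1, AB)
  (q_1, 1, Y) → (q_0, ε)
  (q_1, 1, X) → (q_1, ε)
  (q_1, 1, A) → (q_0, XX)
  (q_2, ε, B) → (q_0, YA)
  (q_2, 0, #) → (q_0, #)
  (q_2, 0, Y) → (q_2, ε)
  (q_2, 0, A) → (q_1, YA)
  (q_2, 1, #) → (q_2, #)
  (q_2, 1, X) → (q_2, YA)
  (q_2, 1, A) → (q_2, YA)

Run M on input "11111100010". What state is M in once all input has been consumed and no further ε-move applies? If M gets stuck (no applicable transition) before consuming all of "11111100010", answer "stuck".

stuck

(q_0, 11111100010, #)
  ε-move, top #: go to q_1, push B# → (q_1, 11111100010, B#)
  read 1, top B: go to q_1, push AB → (q_1, 1111100010, AB#)
  read 1, top A: go to q_0, push XX → (q_0, 111100010, XXB#)
  read 1, top X: go to q_1, push ε → (q_1, 11100010, XB#)
  read 1, top X: go to q_1, push ε → (q_1, 1100010, B#)
  read 1, top B: go to q_1, push AB → (q_1, 100010, AB#)
  read 1, top A: go to q_0, push XX → (q_0, 00010, XXB#)
No transition for (q_0, 0, top X); M blocks with input 00010 remaining.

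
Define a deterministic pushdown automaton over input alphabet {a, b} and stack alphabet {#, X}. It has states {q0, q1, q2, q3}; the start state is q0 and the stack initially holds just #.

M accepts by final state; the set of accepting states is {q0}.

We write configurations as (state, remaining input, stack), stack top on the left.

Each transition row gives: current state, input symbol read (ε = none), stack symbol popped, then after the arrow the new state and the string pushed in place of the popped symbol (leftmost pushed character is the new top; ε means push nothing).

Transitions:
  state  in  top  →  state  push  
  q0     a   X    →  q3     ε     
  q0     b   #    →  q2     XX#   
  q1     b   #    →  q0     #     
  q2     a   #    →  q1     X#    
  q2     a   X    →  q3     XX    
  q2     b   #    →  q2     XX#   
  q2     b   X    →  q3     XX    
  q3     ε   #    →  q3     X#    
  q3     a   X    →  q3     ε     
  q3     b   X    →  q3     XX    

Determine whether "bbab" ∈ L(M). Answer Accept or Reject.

(q0, bbab, #)
  read b, top #: go to q2, push XX# → (q2, bab, XX#)
  read b, top X: go to q3, push XX → (q3, ab, XXX#)
  read a, top X: go to q3, push ε → (q3, b, XX#)
  read b, top X: go to q3, push XX → (q3, ε, XXX#)
All input consumed; state q3 ∉ F and no further ε-move applies.

Reject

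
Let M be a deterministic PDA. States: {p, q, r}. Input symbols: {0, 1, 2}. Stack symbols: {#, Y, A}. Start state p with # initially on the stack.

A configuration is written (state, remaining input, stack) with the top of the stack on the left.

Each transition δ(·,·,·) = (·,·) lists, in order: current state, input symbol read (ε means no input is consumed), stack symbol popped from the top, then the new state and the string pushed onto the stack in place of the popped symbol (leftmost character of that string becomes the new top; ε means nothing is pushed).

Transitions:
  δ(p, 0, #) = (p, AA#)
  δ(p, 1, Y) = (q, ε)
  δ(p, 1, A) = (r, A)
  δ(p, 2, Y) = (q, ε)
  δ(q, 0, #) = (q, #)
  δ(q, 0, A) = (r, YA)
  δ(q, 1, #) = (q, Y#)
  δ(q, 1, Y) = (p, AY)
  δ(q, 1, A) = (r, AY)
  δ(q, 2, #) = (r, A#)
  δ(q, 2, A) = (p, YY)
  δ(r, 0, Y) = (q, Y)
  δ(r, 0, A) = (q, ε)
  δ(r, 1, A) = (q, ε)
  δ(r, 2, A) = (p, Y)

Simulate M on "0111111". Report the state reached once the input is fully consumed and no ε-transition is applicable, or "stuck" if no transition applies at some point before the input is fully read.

r

(p, 0111111, #) ⊢ (p, 111111, AA#) ⊢ (r, 11111, AA#) ⊢ (q, 1111, A#) ⊢ (r, 111, AY#) ⊢ (q, 11, Y#) ⊢ (p, 1, AY#) ⊢ (r, ε, AY#)
All input consumed; M is in state r.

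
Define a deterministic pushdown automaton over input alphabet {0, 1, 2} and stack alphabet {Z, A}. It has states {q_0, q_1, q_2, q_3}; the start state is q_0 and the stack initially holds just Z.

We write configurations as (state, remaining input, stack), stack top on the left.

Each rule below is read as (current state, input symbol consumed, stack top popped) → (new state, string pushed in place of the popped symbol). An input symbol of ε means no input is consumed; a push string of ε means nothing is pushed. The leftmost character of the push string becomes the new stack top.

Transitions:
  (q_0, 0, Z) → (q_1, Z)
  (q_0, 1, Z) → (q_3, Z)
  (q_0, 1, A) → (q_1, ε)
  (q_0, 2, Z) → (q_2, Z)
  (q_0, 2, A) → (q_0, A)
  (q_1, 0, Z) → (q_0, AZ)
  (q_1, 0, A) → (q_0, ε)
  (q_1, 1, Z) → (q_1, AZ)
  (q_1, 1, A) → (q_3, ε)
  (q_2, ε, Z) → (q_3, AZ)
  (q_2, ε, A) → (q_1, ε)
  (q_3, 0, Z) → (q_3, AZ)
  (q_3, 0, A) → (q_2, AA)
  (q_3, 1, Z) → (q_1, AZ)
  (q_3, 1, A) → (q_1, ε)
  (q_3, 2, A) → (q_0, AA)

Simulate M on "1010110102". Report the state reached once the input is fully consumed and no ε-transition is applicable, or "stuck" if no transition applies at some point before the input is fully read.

(q_0, 1010110102, Z)
  read 1, top Z: go to q_3, push Z → (q_3, 010110102, Z)
  read 0, top Z: go to q_3, push AZ → (q_3, 10110102, AZ)
  read 1, top A: go to q_1, push ε → (q_1, 0110102, Z)
  read 0, top Z: go to q_0, push AZ → (q_0, 110102, AZ)
  read 1, top A: go to q_1, push ε → (q_1, 10102, Z)
  read 1, top Z: go to q_1, push AZ → (q_1, 0102, AZ)
  read 0, top A: go to q_0, push ε → (q_0, 102, Z)
  read 1, top Z: go to q_3, push Z → (q_3, 02, Z)
  read 0, top Z: go to q_3, push AZ → (q_3, 2, AZ)
  read 2, top A: go to q_0, push AA → (q_0, ε, AAZ)
All input consumed; M is in state q_0.

q_0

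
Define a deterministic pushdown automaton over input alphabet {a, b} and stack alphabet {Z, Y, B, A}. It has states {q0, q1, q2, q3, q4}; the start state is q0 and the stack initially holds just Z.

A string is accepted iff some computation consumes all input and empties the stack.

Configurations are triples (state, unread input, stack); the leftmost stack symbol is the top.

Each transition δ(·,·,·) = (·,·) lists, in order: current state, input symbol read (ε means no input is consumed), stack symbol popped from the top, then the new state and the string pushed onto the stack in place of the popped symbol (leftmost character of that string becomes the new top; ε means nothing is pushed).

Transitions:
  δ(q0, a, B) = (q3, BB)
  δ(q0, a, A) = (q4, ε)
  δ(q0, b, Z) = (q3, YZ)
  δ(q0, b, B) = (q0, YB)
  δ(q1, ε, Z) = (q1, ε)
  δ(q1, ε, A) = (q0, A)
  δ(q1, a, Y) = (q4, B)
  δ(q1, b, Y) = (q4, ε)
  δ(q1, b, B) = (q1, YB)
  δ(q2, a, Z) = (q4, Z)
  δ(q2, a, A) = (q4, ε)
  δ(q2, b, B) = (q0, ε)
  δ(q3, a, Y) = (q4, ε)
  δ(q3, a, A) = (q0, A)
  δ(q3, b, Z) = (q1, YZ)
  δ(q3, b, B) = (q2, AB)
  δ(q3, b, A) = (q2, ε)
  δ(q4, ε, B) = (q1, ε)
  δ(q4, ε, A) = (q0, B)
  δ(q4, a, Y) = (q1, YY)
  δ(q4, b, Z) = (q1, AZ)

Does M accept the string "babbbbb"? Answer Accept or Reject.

(q0, babbbbb, Z) ⊢ (q3, abbbbb, YZ) ⊢ (q4, bbbbb, Z) ⊢ (q1, bbbb, AZ) ⊢ (q0, bbbb, AZ)
No transition applies at (q0, bbbb, AZ); input not fully consumed.

Reject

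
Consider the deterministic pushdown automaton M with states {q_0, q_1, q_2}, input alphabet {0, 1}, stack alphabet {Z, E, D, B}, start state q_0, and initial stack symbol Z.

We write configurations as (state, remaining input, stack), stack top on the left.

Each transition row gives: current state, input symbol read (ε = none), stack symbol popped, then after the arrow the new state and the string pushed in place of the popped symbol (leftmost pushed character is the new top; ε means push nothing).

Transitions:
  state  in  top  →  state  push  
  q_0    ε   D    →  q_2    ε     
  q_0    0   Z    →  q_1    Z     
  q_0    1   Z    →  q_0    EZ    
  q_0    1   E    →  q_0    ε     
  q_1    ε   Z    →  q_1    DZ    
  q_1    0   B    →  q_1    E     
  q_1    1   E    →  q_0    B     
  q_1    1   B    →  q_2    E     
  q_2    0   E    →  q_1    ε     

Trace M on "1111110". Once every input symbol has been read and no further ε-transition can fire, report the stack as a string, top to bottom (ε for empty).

DZ

(q_0, 1111110, Z)
  read 1, top Z: go to q_0, push EZ → (q_0, 111110, EZ)
  read 1, top E: go to q_0, push ε → (q_0, 11110, Z)
  read 1, top Z: go to q_0, push EZ → (q_0, 1110, EZ)
  read 1, top E: go to q_0, push ε → (q_0, 110, Z)
  read 1, top Z: go to q_0, push EZ → (q_0, 10, EZ)
  read 1, top E: go to q_0, push ε → (q_0, 0, Z)
  read 0, top Z: go to q_1, push Z → (q_1, ε, Z)
  ε-move, top Z: go to q_1, push DZ → (q_1, ε, DZ)
All input consumed in state q_1 with stack DZ.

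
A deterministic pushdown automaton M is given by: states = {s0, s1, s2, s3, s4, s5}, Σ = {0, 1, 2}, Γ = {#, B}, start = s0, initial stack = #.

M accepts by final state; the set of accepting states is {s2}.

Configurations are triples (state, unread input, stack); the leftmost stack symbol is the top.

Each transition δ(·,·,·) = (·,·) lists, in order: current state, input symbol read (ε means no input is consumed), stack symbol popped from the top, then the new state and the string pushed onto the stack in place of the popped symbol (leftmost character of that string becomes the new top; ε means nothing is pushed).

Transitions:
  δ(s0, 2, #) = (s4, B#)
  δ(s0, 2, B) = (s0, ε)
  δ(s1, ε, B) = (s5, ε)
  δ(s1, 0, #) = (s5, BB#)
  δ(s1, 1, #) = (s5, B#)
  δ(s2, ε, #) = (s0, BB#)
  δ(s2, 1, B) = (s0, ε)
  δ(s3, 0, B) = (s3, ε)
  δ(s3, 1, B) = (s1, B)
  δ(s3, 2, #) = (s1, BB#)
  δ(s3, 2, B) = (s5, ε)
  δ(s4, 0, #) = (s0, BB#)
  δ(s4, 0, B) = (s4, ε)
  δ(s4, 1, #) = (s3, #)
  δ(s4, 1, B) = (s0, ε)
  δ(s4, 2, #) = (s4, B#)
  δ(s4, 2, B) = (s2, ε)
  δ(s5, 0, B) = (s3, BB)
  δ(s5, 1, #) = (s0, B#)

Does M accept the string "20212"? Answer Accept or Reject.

(s0, 20212, #) ⊢ (s4, 0212, B#) ⊢ (s4, 212, #) ⊢ (s4, 12, B#) ⊢ (s0, 2, #) ⊢ (s4, ε, B#)
All input consumed; state s4 ∉ F and no further ε-move applies.

Reject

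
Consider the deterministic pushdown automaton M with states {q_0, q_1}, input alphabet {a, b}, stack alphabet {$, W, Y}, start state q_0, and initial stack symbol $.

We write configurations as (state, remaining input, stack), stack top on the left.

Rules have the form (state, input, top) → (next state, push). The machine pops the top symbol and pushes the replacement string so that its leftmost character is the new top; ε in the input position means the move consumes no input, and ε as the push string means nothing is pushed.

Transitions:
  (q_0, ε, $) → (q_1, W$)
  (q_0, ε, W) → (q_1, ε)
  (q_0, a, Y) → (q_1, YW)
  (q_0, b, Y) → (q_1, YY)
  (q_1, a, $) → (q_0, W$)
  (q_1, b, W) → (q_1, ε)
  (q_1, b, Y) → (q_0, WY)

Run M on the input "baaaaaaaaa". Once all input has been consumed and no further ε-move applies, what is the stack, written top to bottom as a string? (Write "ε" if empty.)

$

(q_0, baaaaaaaaa, $)
  ε-move, top $: go to q_1, push W$ → (q_1, baaaaaaaaa, W$)
  read b, top W: go to q_1, push ε → (q_1, aaaaaaaaa, $)
  read a, top $: go to q_0, push W$ → (q_0, aaaaaaaa, W$)
  ε-move, top W: go to q_1, push ε → (q_1, aaaaaaaa, $)
  read a, top $: go to q_0, push W$ → (q_0, aaaaaaa, W$)
  ε-move, top W: go to q_1, push ε → (q_1, aaaaaaa, $)
  read a, top $: go to q_0, push W$ → (q_0, aaaaaa, W$)
  ε-move, top W: go to q_1, push ε → (q_1, aaaaaa, $)
  read a, top $: go to q_0, push W$ → (q_0, aaaaa, W$)
  ε-move, top W: go to q_1, push ε → (q_1, aaaaa, $)
  read a, top $: go to q_0, push W$ → (q_0, aaaa, W$)
  ε-move, top W: go to q_1, push ε → (q_1, aaaa, $)
  read a, top $: go to q_0, push W$ → (q_0, aaa, W$)
  ε-move, top W: go to q_1, push ε → (q_1, aaa, $)
  read a, top $: go to q_0, push W$ → (q_0, aa, W$)
  ε-move, top W: go to q_1, push ε → (q_1, aa, $)
  read a, top $: go to q_0, push W$ → (q_0, a, W$)
  ε-move, top W: go to q_1, push ε → (q_1, a, $)
  read a, top $: go to q_0, push W$ → (q_0, ε, W$)
  ε-move, top W: go to q_1, push ε → (q_1, ε, $)
All input consumed in state q_1 with stack $.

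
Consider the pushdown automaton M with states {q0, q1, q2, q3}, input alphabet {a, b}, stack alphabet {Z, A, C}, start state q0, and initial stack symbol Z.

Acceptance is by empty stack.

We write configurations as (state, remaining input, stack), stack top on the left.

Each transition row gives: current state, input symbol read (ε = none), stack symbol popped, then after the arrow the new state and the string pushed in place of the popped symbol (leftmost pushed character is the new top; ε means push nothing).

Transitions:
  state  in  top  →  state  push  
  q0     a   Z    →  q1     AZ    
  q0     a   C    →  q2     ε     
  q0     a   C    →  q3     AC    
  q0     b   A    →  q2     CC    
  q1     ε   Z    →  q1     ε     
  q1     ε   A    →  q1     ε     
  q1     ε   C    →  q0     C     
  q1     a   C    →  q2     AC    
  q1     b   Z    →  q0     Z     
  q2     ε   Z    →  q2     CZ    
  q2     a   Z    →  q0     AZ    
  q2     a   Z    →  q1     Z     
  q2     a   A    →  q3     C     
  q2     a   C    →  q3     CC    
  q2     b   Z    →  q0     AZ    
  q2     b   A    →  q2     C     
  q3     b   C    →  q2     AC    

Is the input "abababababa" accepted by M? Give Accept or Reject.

Accept

One accepting computation: (q0, abababababa, Z) ⊢ (q1, bababababa, AZ) ⊢ (q1, bababababa, Z) ⊢ (q0, ababababa, Z) ⊢ (q1, babababa, AZ) ⊢ (q1, babababa, Z) ⊢ (q0, abababa, Z) ⊢ (q1, bababa, AZ) ⊢ (q1, bababa, Z) ⊢ (q0, ababa, Z) ⊢ (q1, baba, AZ) ⊢ (q1, baba, Z) ⊢ (q0, aba, Z) ⊢ (q1, ba, AZ) ⊢ (q1, ba, Z) ⊢ (q0, a, Z) ⊢ (q1, ε, AZ) ⊢ (q1, ε, Z) ⊢ (q1, ε, ε)
All input consumed and the stack is empty.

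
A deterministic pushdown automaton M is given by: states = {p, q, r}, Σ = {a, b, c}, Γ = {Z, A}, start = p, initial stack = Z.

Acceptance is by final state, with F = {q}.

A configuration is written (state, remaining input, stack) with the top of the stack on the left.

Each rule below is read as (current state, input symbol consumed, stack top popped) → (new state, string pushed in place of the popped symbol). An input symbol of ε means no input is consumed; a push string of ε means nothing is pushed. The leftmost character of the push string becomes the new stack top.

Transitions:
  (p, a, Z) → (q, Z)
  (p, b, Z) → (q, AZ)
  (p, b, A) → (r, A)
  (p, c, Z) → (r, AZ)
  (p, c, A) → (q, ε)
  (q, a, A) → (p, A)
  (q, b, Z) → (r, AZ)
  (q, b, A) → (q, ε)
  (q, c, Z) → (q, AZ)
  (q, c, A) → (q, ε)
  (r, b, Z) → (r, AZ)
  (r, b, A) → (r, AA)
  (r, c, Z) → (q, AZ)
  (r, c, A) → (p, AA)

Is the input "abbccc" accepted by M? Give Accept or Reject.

(p, abbccc, Z)
  read a, top Z: go to q, push Z → (q, bbccc, Z)
  read b, top Z: go to r, push AZ → (r, bccc, AZ)
  read b, top A: go to r, push AA → (r, ccc, AAZ)
  read c, top A: go to p, push AA → (p, cc, AAAZ)
  read c, top A: go to q, push ε → (q, c, AAZ)
  read c, top A: go to q, push ε → (q, ε, AZ)
All input consumed; state q ∈ F.

Accept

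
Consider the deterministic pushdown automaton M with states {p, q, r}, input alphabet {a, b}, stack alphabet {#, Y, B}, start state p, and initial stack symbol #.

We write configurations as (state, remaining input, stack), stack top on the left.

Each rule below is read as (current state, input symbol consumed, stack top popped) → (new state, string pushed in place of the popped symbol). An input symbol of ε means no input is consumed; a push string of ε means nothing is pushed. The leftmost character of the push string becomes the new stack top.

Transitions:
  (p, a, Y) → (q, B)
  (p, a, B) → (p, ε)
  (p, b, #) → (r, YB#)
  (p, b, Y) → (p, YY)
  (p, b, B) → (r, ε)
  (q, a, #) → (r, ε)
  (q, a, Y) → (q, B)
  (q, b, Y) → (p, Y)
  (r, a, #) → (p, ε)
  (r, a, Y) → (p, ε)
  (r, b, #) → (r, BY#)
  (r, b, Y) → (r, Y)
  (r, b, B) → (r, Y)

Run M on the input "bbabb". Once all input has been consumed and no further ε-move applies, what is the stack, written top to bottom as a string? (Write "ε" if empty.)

(p, bbabb, #)
  read b, top #: go to r, push YB# → (r, babb, YB#)
  read b, top Y: go to r, push Y → (r, abb, YB#)
  read a, top Y: go to p, push ε → (p, bb, B#)
  read b, top B: go to r, push ε → (r, b, #)
  read b, top #: go to r, push BY# → (r, ε, BY#)
All input consumed in state r with stack BY#.

BY#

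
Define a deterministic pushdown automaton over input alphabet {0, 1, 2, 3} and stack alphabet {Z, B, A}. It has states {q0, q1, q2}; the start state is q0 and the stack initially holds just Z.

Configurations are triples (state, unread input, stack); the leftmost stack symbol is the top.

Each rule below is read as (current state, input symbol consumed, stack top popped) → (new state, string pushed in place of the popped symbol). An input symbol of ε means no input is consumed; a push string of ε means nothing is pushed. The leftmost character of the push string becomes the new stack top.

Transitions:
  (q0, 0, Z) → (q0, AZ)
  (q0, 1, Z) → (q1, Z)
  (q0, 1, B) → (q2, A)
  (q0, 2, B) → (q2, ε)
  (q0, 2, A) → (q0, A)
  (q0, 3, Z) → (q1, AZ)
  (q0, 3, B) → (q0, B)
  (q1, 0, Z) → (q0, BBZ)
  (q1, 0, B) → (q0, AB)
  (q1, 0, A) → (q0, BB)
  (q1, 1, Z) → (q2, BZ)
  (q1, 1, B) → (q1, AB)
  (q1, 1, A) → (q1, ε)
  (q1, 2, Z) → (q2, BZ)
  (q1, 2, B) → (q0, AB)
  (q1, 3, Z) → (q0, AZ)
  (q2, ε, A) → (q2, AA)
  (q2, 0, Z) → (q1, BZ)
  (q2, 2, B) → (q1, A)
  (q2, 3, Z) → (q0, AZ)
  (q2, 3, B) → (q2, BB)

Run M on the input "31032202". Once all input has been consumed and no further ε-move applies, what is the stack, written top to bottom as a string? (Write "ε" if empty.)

BZ

(q0, 31032202, Z)
  read 3, top Z: go to q1, push AZ → (q1, 1032202, AZ)
  read 1, top A: go to q1, push ε → (q1, 032202, Z)
  read 0, top Z: go to q0, push BBZ → (q0, 32202, BBZ)
  read 3, top B: go to q0, push B → (q0, 2202, BBZ)
  read 2, top B: go to q2, push ε → (q2, 202, BZ)
  read 2, top B: go to q1, push A → (q1, 02, AZ)
  read 0, top A: go to q0, push BB → (q0, 2, BBZ)
  read 2, top B: go to q2, push ε → (q2, ε, BZ)
All input consumed in state q2 with stack BZ.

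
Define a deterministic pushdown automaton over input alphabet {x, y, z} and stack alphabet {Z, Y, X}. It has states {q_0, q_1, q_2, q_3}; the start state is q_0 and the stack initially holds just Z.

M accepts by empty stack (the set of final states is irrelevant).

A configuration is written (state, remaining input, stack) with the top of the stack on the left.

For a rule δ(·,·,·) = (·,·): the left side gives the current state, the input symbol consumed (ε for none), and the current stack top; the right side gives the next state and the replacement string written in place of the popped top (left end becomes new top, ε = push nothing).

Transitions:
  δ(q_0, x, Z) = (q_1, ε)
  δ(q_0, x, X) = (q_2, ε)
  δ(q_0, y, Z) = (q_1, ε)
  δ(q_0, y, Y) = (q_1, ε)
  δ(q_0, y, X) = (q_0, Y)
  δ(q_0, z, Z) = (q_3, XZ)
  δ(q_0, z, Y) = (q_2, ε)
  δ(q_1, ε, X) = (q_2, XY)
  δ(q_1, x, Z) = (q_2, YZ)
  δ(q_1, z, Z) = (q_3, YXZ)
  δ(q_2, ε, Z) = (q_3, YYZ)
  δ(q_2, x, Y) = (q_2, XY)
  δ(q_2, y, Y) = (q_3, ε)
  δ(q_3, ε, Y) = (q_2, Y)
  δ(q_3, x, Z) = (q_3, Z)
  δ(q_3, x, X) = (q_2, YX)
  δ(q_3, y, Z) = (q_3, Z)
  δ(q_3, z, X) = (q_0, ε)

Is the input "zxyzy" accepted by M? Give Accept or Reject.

Accept

(q_0, zxyzy, Z)
  read z, top Z: go to q_3, push XZ → (q_3, xyzy, XZ)
  read x, top X: go to q_2, push YX → (q_2, yzy, YXZ)
  read y, top Y: go to q_3, push ε → (q_3, zy, XZ)
  read z, top X: go to q_0, push ε → (q_0, y, Z)
  read y, top Z: go to q_1, push ε → (q_1, ε, ε)
All input consumed and the stack is empty.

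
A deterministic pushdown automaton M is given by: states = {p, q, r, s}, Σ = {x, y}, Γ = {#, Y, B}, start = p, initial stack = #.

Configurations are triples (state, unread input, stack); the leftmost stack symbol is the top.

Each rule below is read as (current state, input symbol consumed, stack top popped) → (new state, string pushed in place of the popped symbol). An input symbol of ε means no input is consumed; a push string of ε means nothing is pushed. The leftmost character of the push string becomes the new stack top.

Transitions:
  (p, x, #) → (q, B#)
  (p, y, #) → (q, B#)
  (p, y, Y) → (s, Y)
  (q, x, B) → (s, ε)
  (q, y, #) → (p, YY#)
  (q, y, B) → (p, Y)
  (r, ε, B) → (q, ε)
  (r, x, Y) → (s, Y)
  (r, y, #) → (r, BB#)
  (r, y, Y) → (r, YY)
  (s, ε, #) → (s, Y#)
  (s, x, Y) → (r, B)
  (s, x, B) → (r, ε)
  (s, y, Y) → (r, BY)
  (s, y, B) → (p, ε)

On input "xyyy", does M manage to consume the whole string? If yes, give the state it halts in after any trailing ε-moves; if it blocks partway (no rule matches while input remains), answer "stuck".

q

(p, xyyy, #) ⊢ (q, yyy, B#) ⊢ (p, yy, Y#) ⊢ (s, y, Y#) ⊢ (r, ε, BY#) ⊢ (q, ε, Y#)
All input consumed; M is in state q.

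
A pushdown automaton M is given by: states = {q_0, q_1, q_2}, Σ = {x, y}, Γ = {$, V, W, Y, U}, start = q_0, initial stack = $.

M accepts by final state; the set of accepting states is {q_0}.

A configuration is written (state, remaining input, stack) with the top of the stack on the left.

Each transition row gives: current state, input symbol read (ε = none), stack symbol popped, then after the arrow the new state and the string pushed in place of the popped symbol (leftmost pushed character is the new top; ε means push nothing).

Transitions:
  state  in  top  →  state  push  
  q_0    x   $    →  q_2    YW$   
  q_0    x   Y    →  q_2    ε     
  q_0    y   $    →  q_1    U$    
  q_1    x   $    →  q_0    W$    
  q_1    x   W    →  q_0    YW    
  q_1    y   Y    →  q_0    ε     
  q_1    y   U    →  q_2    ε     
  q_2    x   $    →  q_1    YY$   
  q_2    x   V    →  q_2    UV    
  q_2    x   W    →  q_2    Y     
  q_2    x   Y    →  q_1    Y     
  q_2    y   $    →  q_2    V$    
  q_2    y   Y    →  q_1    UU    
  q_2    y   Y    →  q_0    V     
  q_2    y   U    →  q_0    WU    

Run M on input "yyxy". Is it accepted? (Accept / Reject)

Accept

One accepting computation: (q_0, yyxy, $) ⊢ (q_1, yxy, U$) ⊢ (q_2, xy, $) ⊢ (q_1, y, YY$) ⊢ (q_0, ε, Y$)
All input consumed and state q_0 ∈ F.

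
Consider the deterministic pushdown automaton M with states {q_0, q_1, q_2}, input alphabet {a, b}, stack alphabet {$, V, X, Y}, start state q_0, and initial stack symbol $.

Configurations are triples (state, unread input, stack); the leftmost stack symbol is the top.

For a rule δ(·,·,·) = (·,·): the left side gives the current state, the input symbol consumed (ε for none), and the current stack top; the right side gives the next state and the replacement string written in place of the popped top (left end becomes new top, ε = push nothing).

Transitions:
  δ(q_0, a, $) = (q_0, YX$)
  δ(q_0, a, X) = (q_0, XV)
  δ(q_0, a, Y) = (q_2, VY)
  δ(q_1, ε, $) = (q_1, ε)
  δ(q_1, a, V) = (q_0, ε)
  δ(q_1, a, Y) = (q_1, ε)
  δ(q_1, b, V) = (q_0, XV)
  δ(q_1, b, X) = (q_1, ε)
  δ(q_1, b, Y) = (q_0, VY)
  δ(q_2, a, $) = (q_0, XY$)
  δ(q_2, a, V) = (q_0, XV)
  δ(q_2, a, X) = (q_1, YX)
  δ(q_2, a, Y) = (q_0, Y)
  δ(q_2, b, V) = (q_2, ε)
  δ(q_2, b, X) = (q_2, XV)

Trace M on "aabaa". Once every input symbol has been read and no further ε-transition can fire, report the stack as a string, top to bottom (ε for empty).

(q_0, aabaa, $)
  read a, top $: go to q_0, push YX$ → (q_0, abaa, YX$)
  read a, top Y: go to q_2, push VY → (q_2, baa, VYX$)
  read b, top V: go to q_2, push ε → (q_2, aa, YX$)
  read a, top Y: go to q_0, push Y → (q_0, a, YX$)
  read a, top Y: go to q_2, push VY → (q_2, ε, VYX$)
All input consumed in state q_2 with stack VYX$.

VYX$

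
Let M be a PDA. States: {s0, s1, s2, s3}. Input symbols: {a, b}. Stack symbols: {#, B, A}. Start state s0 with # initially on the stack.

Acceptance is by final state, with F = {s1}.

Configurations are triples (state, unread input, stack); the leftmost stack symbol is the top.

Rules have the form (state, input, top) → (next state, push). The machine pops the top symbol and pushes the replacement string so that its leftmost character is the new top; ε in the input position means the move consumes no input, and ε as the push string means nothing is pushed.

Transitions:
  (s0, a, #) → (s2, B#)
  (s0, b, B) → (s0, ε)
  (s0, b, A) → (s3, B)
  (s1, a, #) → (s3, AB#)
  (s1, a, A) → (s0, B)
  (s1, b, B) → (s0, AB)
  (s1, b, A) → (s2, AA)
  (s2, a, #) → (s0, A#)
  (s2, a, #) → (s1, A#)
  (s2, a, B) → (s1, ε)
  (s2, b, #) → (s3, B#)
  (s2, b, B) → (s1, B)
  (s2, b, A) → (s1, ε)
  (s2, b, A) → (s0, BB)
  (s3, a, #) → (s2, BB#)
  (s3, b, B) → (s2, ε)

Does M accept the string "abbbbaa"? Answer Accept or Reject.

No computation consumes all input and reaches a final state.

Reject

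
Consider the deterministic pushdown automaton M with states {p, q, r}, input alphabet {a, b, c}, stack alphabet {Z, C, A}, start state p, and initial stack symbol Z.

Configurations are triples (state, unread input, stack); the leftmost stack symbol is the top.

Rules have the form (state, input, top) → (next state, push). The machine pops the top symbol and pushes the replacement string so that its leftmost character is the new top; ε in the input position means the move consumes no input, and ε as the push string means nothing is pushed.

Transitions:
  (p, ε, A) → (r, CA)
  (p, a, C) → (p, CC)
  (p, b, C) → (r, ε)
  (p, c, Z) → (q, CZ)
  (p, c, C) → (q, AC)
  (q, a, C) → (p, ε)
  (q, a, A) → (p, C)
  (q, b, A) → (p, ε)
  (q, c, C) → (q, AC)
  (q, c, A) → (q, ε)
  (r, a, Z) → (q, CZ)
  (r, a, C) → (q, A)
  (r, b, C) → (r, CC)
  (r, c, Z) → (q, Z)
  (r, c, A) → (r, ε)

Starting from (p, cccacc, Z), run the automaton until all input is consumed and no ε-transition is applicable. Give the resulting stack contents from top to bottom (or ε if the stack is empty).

(p, cccacc, Z)
  read c, top Z: go to q, push CZ → (q, ccacc, CZ)
  read c, top C: go to q, push AC → (q, cacc, ACZ)
  read c, top A: go to q, push ε → (q, acc, CZ)
  read a, top C: go to p, push ε → (p, cc, Z)
  read c, top Z: go to q, push CZ → (q, c, CZ)
  read c, top C: go to q, push AC → (q, ε, ACZ)
All input consumed in state q with stack ACZ.

ACZ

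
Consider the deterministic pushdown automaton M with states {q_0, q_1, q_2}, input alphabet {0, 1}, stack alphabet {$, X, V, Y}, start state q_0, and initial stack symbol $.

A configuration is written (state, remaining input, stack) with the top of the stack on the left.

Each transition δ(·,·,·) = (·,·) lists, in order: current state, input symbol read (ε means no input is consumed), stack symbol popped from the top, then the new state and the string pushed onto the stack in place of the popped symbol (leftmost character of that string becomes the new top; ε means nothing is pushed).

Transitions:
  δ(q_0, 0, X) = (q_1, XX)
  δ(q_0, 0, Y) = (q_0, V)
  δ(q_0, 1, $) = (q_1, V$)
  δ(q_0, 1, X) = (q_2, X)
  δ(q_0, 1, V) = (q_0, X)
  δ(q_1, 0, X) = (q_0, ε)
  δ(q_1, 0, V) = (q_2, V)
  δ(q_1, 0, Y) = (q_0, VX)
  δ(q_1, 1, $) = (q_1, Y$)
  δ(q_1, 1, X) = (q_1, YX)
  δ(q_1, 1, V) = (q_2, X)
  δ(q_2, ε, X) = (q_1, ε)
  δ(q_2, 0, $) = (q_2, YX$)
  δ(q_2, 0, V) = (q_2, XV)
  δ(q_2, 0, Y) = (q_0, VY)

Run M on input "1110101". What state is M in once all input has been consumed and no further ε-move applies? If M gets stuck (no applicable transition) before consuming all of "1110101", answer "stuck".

q_1

(q_0, 1110101, $)
  read 1, top $: go to q_1, push V$ → (q_1, 110101, V$)
  read 1, top V: go to q_2, push X → (q_2, 10101, X$)
  ε-move, top X: go to q_1, push ε → (q_1, 10101, $)
  read 1, top $: go to q_1, push Y$ → (q_1, 0101, Y$)
  read 0, top Y: go to q_0, push VX → (q_0, 101, VX$)
  read 1, top V: go to q_0, push X → (q_0, 01, XX$)
  read 0, top X: go to q_1, push XX → (q_1, 1, XXX$)
  read 1, top X: go to q_1, push YX → (q_1, ε, YXXX$)
All input consumed; M is in state q_1.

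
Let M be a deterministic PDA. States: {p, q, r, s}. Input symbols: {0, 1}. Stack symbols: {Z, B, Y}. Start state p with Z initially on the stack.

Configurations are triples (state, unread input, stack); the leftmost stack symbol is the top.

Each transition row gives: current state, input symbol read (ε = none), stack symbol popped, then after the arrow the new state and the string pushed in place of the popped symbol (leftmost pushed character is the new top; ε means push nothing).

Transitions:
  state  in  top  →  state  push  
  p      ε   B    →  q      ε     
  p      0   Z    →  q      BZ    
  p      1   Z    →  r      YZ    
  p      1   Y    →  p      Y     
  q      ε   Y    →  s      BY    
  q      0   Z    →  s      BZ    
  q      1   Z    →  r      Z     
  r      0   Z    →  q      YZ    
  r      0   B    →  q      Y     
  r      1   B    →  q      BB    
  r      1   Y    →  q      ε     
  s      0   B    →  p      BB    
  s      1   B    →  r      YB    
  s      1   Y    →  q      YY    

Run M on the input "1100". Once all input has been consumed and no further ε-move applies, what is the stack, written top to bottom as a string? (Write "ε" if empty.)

BZ

(p, 1100, Z) ⊢ (r, 100, YZ) ⊢ (q, 00, Z) ⊢ (s, 0, BZ) ⊢ (p, ε, BBZ) ⊢ (q, ε, BZ)
All input consumed in state q with stack BZ.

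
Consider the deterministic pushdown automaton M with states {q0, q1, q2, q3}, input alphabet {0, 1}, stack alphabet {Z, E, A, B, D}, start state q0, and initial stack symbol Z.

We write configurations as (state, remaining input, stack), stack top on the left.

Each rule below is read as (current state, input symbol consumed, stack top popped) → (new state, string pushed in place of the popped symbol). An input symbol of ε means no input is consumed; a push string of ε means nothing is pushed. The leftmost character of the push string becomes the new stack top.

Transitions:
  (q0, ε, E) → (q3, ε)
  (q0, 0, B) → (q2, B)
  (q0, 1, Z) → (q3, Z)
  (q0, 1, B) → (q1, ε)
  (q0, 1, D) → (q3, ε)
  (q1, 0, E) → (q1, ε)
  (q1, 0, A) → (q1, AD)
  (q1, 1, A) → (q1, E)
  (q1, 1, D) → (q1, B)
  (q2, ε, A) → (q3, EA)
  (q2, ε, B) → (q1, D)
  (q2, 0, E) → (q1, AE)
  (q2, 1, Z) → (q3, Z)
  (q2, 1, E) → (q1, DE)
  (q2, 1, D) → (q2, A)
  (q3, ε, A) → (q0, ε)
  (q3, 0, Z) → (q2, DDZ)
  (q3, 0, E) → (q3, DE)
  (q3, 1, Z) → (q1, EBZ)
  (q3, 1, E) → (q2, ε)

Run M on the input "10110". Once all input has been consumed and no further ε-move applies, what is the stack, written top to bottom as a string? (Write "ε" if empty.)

(q0, 10110, Z) ⊢ (q3, 0110, Z) ⊢ (q2, 110, DDZ) ⊢ (q2, 10, ADZ) ⊢ (q3, 10, EADZ) ⊢ (q2, 0, ADZ) ⊢ (q3, 0, EADZ) ⊢ (q3, ε, DEADZ)
All input consumed in state q3 with stack DEADZ.

DEADZ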